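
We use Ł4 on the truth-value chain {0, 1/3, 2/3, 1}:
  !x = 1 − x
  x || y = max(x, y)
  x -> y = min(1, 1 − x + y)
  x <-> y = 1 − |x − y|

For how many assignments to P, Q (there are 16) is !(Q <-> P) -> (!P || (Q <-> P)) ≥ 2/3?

P = 0, Q = 0 ↦ 1  ≥
P = 0, Q = 1/3 ↦ 1  ≥
P = 0, Q = 2/3 ↦ 1  ≥
P = 0, Q = 1 ↦ 1  ≥
P = 1/3, Q = 0 ↦ 1  ≥
P = 1/3, Q = 1/3 ↦ 1  ≥
P = 1/3, Q = 2/3 ↦ 1  ≥
P = 1/3, Q = 1 ↦ 1  ≥
P = 2/3, Q = 0 ↦ 2/3  ≥
P = 2/3, Q = 1/3 ↦ 1  ≥
P = 2/3, Q = 2/3 ↦ 1  ≥
P = 2/3, Q = 1 ↦ 1  ≥
P = 1, Q = 0 ↦ 0  <
P = 1, Q = 1/3 ↦ 2/3  ≥
P = 1, Q = 2/3 ↦ 1  ≥
P = 1, Q = 1 ↦ 1  ≥
So 15 of the 16 assignments meet the threshold.

15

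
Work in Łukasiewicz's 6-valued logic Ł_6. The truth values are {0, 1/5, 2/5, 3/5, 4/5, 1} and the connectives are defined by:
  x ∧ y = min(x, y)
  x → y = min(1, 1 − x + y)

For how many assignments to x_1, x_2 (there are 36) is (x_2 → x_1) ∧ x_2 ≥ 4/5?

value 1: 1 assignment (counts)
value 4/5: 4 assignments (counts)
value 3/5: 7 assignments
value 2/5: 9 assignments
value 1/5: 8 assignments
value 0: 7 assignments
So 5 of the 36 assignments meet the threshold.

5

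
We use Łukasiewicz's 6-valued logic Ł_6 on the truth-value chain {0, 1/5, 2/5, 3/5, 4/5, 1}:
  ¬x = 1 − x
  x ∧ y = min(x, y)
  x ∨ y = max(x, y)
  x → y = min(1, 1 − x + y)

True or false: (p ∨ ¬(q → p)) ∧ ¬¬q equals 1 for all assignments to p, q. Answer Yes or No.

No

Counterexample: take p = 0, q = 0.
q → p = 0 → 0 = 1
¬(q → p) = ¬1 = 0
p ∨ ¬(q → p) = 0 ∨ 0 = 0
¬q = ¬0 = 1
¬¬q = ¬1 = 0
(p ∨ ¬(q → p)) ∧ ¬¬q = 0 ∧ 0 = 0
This gives 0 ≠ 1.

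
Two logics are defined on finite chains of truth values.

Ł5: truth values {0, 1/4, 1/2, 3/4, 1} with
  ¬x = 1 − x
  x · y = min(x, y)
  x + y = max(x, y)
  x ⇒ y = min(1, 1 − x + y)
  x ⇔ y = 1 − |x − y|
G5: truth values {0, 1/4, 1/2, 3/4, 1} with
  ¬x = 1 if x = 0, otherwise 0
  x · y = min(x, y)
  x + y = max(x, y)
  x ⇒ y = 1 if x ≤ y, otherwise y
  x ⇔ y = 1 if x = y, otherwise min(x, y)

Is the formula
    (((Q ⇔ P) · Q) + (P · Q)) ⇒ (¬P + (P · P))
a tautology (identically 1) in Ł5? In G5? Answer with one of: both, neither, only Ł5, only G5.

only G5

In Ł5: at P = 1/2, Q = 3/4 the value is 3/4 — not a tautology.
In G5: every assignment gives 1 — tautology.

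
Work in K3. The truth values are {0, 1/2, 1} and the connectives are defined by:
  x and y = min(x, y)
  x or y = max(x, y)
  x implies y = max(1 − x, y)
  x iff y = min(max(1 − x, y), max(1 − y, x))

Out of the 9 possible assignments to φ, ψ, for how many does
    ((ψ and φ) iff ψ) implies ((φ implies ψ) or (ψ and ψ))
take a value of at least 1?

φ = 0, ψ = 0 ↦ 1  ≥
φ = 0, ψ = 1/2 ↦ 1  ≥
φ = 0, ψ = 1 ↦ 1  ≥
φ = 1/2, ψ = 0 ↦ 1/2  <
φ = 1/2, ψ = 1/2 ↦ 1/2  <
φ = 1/2, ψ = 1 ↦ 1  ≥
φ = 1, ψ = 0 ↦ 0  <
φ = 1, ψ = 1/2 ↦ 1/2  <
φ = 1, ψ = 1 ↦ 1  ≥
So 5 of the 9 assignments meet the threshold.

5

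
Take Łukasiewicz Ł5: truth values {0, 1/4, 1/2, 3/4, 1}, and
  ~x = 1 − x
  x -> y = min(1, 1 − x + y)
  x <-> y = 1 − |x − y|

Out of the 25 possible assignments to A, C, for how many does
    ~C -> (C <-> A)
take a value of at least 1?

value 1: 19 assignments (counts)
value 3/4: 2 assignments
value 1/2: 2 assignments
value 1/4: 1 assignment
value 0: 1 assignment
So 19 of the 25 assignments meet the threshold.

19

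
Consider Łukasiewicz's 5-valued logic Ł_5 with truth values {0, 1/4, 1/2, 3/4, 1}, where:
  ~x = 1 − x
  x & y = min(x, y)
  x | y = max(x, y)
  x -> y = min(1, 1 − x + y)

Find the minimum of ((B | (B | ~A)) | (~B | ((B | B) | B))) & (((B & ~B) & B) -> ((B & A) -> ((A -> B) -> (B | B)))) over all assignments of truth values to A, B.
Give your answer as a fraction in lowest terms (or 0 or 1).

Take A = 1/2, B = 1/2:
~A = ~1/2 = 1/2
B | ~A = 1/2 | 1/2 = 1/2
B | (B | ~A) = 1/2 | 1/2 = 1/2
~B = ~1/2 = 1/2
B | B = 1/2 | 1/2 = 1/2
(B | B) | B = 1/2 | 1/2 = 1/2
~B | ((B | B) | B) = 1/2 | 1/2 = 1/2
(B | (B | ~A)) | (~B | ((B | B) | B)) = 1/2 | 1/2 = 1/2
~B = ~1/2 = 1/2
B & ~B = 1/2 & 1/2 = 1/2
(B & ~B) & B = 1/2 & 1/2 = 1/2
B & A = 1/2 & 1/2 = 1/2
A -> B = 1/2 -> 1/2 = 1
B | B = 1/2 | 1/2 = 1/2
(A -> B) -> (B | B) = 1 -> 1/2 = 1/2
(B & A) -> ((A -> B) -> (B | B)) = 1/2 -> 1/2 = 1
((B & ~B) & B) -> ((B & A) -> ((A -> B) -> (B | B))) = 1/2 -> 1 = 1
((B | (B | ~A)) | (~B | ((B | B) | B))) & (((B & ~B) & B) -> ((B & A) -> ((A -> B) -> (B | B)))) = 1/2 & 1 = 1/2
No assignment yields a value below 1/2, so this is the minimum.

1/2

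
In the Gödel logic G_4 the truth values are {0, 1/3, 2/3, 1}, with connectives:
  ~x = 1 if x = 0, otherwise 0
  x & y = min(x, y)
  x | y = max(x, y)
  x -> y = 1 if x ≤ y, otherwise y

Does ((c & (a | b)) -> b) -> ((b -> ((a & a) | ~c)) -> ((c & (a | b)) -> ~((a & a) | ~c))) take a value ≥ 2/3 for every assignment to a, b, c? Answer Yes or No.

No

Counterexample: take a = 1/3, b = 1/3, c = 1/3.
a | b = 1/3 | 1/3 = 1/3
c & (a | b) = 1/3 & 1/3 = 1/3
(c & (a | b)) -> b = 1/3 -> 1/3 = 1
a & a = 1/3 & 1/3 = 1/3
~c = ~1/3 = 0
(a & a) | ~c = 1/3 | 0 = 1/3
b -> ((a & a) | ~c) = 1/3 -> 1/3 = 1
a | b = 1/3 | 1/3 = 1/3
c & (a | b) = 1/3 & 1/3 = 1/3
a & a = 1/3 & 1/3 = 1/3
~c = ~1/3 = 0
(a & a) | ~c = 1/3 | 0 = 1/3
~((a & a) | ~c) = ~1/3 = 0
(c & (a | b)) -> ~((a & a) | ~c) = 1/3 -> 0 = 0
(b -> ((a & a) | ~c)) -> ((c & (a | b)) -> ~((a & a) | ~c)) = 1 -> 0 = 0
((c & (a | b)) -> b) -> ((b -> ((a & a) | ~c)) -> ((c & (a | b)) -> ~((a & a) | ~c))) = 1 -> 0 = 0
This gives 0, which is below 2/3.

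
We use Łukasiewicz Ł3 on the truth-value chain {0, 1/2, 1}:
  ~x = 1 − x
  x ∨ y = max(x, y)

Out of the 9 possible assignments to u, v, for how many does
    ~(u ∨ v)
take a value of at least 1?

u = 0, v = 0 ↦ 1  ≥
u = 0, v = 1/2 ↦ 1/2  <
u = 0, v = 1 ↦ 0  <
u = 1/2, v = 0 ↦ 1/2  <
u = 1/2, v = 1/2 ↦ 1/2  <
u = 1/2, v = 1 ↦ 0  <
u = 1, v = 0 ↦ 0  <
u = 1, v = 1/2 ↦ 0  <
u = 1, v = 1 ↦ 0  <
So 1 of the 9 assignments meets the threshold.

1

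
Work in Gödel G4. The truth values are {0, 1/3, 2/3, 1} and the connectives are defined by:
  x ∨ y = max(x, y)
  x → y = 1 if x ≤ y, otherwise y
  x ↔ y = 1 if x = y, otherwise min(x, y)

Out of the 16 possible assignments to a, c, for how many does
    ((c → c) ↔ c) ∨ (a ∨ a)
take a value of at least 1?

a = 0, c = 0 ↦ 0  <
a = 0, c = 1/3 ↦ 1/3  <
a = 0, c = 2/3 ↦ 2/3  <
a = 0, c = 1 ↦ 1  ≥
a = 1/3, c = 0 ↦ 1/3  <
a = 1/3, c = 1/3 ↦ 1/3  <
a = 1/3, c = 2/3 ↦ 2/3  <
a = 1/3, c = 1 ↦ 1  ≥
a = 2/3, c = 0 ↦ 2/3  <
a = 2/3, c = 1/3 ↦ 2/3  <
a = 2/3, c = 2/3 ↦ 2/3  <
a = 2/3, c = 1 ↦ 1  ≥
a = 1, c = 0 ↦ 1  ≥
a = 1, c = 1/3 ↦ 1  ≥
a = 1, c = 2/3 ↦ 1  ≥
a = 1, c = 1 ↦ 1  ≥
So 7 of the 16 assignments meet the threshold.

7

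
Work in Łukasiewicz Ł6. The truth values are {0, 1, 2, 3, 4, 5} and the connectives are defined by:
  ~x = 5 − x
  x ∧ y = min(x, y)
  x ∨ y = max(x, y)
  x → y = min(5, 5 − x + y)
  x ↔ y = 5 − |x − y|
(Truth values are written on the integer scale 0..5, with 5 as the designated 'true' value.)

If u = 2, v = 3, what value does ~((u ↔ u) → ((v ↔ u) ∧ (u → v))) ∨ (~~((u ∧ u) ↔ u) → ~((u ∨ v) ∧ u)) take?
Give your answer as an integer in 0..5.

u ↔ u = 2 ↔ 2 = 5
v ↔ u = 3 ↔ 2 = 4
u → v = 2 → 3 = 5
(v ↔ u) ∧ (u → v) = 4 ∧ 5 = 4
(u ↔ u) → ((v ↔ u) ∧ (u → v)) = 5 → 4 = 4
~((u ↔ u) → ((v ↔ u) ∧ (u → v))) = ~4 = 1
u ∧ u = 2 ∧ 2 = 2
(u ∧ u) ↔ u = 2 ↔ 2 = 5
~((u ∧ u) ↔ u) = ~5 = 0
~~((u ∧ u) ↔ u) = ~0 = 5
u ∨ v = 2 ∨ 3 = 3
(u ∨ v) ∧ u = 3 ∧ 2 = 2
~((u ∨ v) ∧ u) = ~2 = 3
~~((u ∧ u) ↔ u) → ~((u ∨ v) ∧ u) = 5 → 3 = 3
~((u ↔ u) → ((v ↔ u) ∧ (u → v))) ∨ (~~((u ∧ u) ↔ u) → ~((u ∨ v) ∧ u)) = 1 ∨ 3 = 3

3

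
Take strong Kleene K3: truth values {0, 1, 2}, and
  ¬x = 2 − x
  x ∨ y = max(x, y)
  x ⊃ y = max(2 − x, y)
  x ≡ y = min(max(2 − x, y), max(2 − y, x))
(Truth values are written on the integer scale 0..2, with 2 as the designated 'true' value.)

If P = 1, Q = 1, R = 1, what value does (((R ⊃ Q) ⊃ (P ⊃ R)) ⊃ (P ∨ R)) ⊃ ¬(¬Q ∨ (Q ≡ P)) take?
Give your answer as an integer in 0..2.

1

R ⊃ Q = 1 ⊃ 1 = 1
P ⊃ R = 1 ⊃ 1 = 1
(R ⊃ Q) ⊃ (P ⊃ R) = 1 ⊃ 1 = 1
P ∨ R = 1 ∨ 1 = 1
((R ⊃ Q) ⊃ (P ⊃ R)) ⊃ (P ∨ R) = 1 ⊃ 1 = 1
¬Q = ¬1 = 1
Q ≡ P = 1 ≡ 1 = 1
¬Q ∨ (Q ≡ P) = 1 ∨ 1 = 1
¬(¬Q ∨ (Q ≡ P)) = ¬1 = 1
(((R ⊃ Q) ⊃ (P ⊃ R)) ⊃ (P ∨ R)) ⊃ ¬(¬Q ∨ (Q ≡ P)) = 1 ⊃ 1 = 1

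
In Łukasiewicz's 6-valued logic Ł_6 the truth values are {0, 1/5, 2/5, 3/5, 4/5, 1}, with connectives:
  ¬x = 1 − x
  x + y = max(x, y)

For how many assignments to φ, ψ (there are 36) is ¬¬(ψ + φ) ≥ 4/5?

20

value 1: 11 assignments (counts)
value 4/5: 9 assignments (counts)
value 3/5: 7 assignments
value 2/5: 5 assignments
value 1/5: 3 assignments
value 0: 1 assignment
So 20 of the 36 assignments meet the threshold.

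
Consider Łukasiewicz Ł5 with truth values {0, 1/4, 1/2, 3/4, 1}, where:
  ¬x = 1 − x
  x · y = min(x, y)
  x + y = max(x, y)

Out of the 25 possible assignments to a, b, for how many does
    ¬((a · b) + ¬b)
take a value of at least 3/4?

4

value 1: 1 assignment (counts)
value 3/4: 3 assignments (counts)
value 1/2: 7 assignments
value 1/4: 8 assignments
value 0: 6 assignments
So 4 of the 25 assignments meet the threshold.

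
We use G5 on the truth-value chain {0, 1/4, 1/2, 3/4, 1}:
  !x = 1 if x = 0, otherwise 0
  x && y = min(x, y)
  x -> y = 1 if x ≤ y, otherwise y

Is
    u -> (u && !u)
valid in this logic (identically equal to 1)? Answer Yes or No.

No

Counterexample: take u = 1/4.
!u = !1/4 = 0
u && !u = 1/4 && 0 = 0
u -> (u && !u) = 1/4 -> 0 = 0
This gives 0 ≠ 1.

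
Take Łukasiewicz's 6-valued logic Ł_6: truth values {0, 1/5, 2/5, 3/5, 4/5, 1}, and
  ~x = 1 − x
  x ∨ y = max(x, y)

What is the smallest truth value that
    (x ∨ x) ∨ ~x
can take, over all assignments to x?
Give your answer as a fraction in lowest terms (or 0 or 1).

Take x = 2/5:
x ∨ x = 2/5 ∨ 2/5 = 2/5
~x = ~2/5 = 3/5
(x ∨ x) ∨ ~x = 2/5 ∨ 3/5 = 3/5
No assignment yields a value below 3/5, so this is the minimum.

3/5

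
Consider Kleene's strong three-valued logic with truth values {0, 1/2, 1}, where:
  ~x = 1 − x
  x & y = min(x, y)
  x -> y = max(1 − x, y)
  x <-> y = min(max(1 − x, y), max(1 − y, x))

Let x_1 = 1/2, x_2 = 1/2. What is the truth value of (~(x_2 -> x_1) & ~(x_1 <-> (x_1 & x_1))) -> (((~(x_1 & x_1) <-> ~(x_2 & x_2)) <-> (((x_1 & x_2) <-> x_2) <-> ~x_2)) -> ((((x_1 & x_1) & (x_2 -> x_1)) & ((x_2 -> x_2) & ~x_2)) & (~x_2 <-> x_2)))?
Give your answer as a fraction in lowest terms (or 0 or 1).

x_2 -> x_1 = 1/2 -> 1/2 = 1/2
~(x_2 -> x_1) = ~1/2 = 1/2
x_1 & x_1 = 1/2 & 1/2 = 1/2
x_1 <-> (x_1 & x_1) = 1/2 <-> 1/2 = 1/2
~(x_1 <-> (x_1 & x_1)) = ~1/2 = 1/2
~(x_2 -> x_1) & ~(x_1 <-> (x_1 & x_1)) = 1/2 & 1/2 = 1/2
x_1 & x_1 = 1/2 & 1/2 = 1/2
~(x_1 & x_1) = ~1/2 = 1/2
x_2 & x_2 = 1/2 & 1/2 = 1/2
~(x_2 & x_2) = ~1/2 = 1/2
~(x_1 & x_1) <-> ~(x_2 & x_2) = 1/2 <-> 1/2 = 1/2
x_1 & x_2 = 1/2 & 1/2 = 1/2
(x_1 & x_2) <-> x_2 = 1/2 <-> 1/2 = 1/2
~x_2 = ~1/2 = 1/2
((x_1 & x_2) <-> x_2) <-> ~x_2 = 1/2 <-> 1/2 = 1/2
(~(x_1 & x_1) <-> ~(x_2 & x_2)) <-> (((x_1 & x_2) <-> x_2) <-> ~x_2) = 1/2 <-> 1/2 = 1/2
x_1 & x_1 = 1/2 & 1/2 = 1/2
x_2 -> x_1 = 1/2 -> 1/2 = 1/2
(x_1 & x_1) & (x_2 -> x_1) = 1/2 & 1/2 = 1/2
x_2 -> x_2 = 1/2 -> 1/2 = 1/2
~x_2 = ~1/2 = 1/2
(x_2 -> x_2) & ~x_2 = 1/2 & 1/2 = 1/2
((x_1 & x_1) & (x_2 -> x_1)) & ((x_2 -> x_2) & ~x_2) = 1/2 & 1/2 = 1/2
~x_2 = ~1/2 = 1/2
~x_2 <-> x_2 = 1/2 <-> 1/2 = 1/2
(((x_1 & x_1) & (x_2 -> x_1)) & ((x_2 -> x_2) & ~x_2)) & (~x_2 <-> x_2) = 1/2 & 1/2 = 1/2
((~(x_1 & x_1) <-> ~(x_2 & x_2)) <-> (((x_1 & x_2) <-> x_2) <-> ~x_2)) -> ((((x_1 & x_1) & (x_2 -> x_1)) & ((x_2 -> x_2) & ~x_2)) & (~x_2 <-> x_2)) = 1/2 -> 1/2 = 1/2
(~(x_2 -> x_1) & ~(x_1 <-> (x_1 & x_1))) -> (((~(x_1 & x_1) <-> ~(x_2 & x_2)) <-> (((x_1 & x_2) <-> x_2) <-> ~x_2)) -> ((((x_1 & x_1) & (x_2 -> x_1)) & ((x_2 -> x_2) & ~x_2)) & (~x_2 <-> x_2))) = 1/2 -> 1/2 = 1/2

1/2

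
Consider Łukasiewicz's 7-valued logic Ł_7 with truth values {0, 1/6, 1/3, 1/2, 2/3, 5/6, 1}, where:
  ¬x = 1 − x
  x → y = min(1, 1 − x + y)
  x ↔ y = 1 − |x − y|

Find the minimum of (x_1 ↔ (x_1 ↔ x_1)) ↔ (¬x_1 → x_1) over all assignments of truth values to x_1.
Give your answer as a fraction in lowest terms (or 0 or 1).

1/2

Take x_1 = 1/2:
x_1 ↔ x_1 = 1/2 ↔ 1/2 = 1
x_1 ↔ (x_1 ↔ x_1) = 1/2 ↔ 1 = 1/2
¬x_1 = ¬1/2 = 1/2
¬x_1 → x_1 = 1/2 → 1/2 = 1
(x_1 ↔ (x_1 ↔ x_1)) ↔ (¬x_1 → x_1) = 1/2 ↔ 1 = 1/2
No assignment yields a value below 1/2, so this is the minimum.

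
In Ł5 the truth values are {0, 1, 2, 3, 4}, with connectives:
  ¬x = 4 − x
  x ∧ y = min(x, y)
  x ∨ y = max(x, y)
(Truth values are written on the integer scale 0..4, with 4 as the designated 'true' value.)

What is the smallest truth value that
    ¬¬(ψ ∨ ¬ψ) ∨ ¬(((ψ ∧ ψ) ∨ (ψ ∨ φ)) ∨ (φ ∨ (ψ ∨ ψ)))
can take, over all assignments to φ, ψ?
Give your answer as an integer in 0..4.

2

Take φ = 0, ψ = 2:
¬ψ = ¬2 = 2
ψ ∨ ¬ψ = 2 ∨ 2 = 2
¬(ψ ∨ ¬ψ) = ¬2 = 2
¬¬(ψ ∨ ¬ψ) = ¬2 = 2
ψ ∧ ψ = 2 ∧ 2 = 2
ψ ∨ φ = 2 ∨ 0 = 2
(ψ ∧ ψ) ∨ (ψ ∨ φ) = 2 ∨ 2 = 2
ψ ∨ ψ = 2 ∨ 2 = 2
φ ∨ (ψ ∨ ψ) = 0 ∨ 2 = 2
((ψ ∧ ψ) ∨ (ψ ∨ φ)) ∨ (φ ∨ (ψ ∨ ψ)) = 2 ∨ 2 = 2
¬(((ψ ∧ ψ) ∨ (ψ ∨ φ)) ∨ (φ ∨ (ψ ∨ ψ))) = ¬2 = 2
¬¬(ψ ∨ ¬ψ) ∨ ¬(((ψ ∧ ψ) ∨ (ψ ∨ φ)) ∨ (φ ∨ (ψ ∨ ψ))) = 2 ∨ 2 = 2
No assignment yields a value below 2, so this is the minimum.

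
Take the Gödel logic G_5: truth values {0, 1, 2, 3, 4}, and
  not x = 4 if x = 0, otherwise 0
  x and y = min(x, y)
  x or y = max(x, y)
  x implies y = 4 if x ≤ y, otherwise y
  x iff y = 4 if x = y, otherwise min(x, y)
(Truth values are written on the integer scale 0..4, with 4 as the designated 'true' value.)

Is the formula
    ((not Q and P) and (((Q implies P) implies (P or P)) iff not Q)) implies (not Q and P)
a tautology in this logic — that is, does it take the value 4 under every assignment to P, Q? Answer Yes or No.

At P = 3, Q = 4, for instance:
not Q = not 4 = 0
not Q and P = 0 and 3 = 0
Q implies P = 4 implies 3 = 3
P or P = 3 or 3 = 3
(Q implies P) implies (P or P) = 3 implies 3 = 4
not Q = not 4 = 0
((Q implies P) implies (P or P)) iff not Q = 4 iff 0 = 0
(not Q and P) and (((Q implies P) implies (P or P)) iff not Q) = 0 and 0 = 0
((not Q and P) and (((Q implies P) implies (P or P)) iff not Q)) implies (not Q and P) = 0 implies 0 = 4
and checking the remaining 24 assignments likewise gives ≥ 4 in every case.

Yes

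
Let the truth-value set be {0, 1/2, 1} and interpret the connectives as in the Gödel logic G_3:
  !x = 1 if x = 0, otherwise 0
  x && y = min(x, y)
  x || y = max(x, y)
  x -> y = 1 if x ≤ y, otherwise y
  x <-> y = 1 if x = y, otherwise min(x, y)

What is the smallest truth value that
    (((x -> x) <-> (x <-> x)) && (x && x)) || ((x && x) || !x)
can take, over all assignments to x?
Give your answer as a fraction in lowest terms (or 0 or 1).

1/2

Take x = 1/2:
x -> x = 1/2 -> 1/2 = 1
x <-> x = 1/2 <-> 1/2 = 1
(x -> x) <-> (x <-> x) = 1 <-> 1 = 1
x && x = 1/2 && 1/2 = 1/2
((x -> x) <-> (x <-> x)) && (x && x) = 1 && 1/2 = 1/2
x && x = 1/2 && 1/2 = 1/2
!x = !1/2 = 0
(x && x) || !x = 1/2 || 0 = 1/2
(((x -> x) <-> (x <-> x)) && (x && x)) || ((x && x) || !x) = 1/2 || 1/2 = 1/2
No assignment yields a value below 1/2, so this is the minimum.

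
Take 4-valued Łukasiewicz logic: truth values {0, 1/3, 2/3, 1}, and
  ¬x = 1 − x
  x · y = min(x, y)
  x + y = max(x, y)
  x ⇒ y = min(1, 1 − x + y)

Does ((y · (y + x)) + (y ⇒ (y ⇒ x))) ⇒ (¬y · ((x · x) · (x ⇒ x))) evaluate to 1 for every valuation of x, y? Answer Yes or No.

Counterexample: take x = 0, y = 0.
y + x = 0 + 0 = 0
y · (y + x) = 0 · 0 = 0
y ⇒ x = 0 ⇒ 0 = 1
y ⇒ (y ⇒ x) = 0 ⇒ 1 = 1
(y · (y + x)) + (y ⇒ (y ⇒ x)) = 0 + 1 = 1
¬y = ¬0 = 1
x · x = 0 · 0 = 0
x ⇒ x = 0 ⇒ 0 = 1
(x · x) · (x ⇒ x) = 0 · 1 = 0
¬y · ((x · x) · (x ⇒ x)) = 1 · 0 = 0
((y · (y + x)) + (y ⇒ (y ⇒ x))) ⇒ (¬y · ((x · x) · (x ⇒ x))) = 1 ⇒ 0 = 0
This gives 0 ≠ 1.

No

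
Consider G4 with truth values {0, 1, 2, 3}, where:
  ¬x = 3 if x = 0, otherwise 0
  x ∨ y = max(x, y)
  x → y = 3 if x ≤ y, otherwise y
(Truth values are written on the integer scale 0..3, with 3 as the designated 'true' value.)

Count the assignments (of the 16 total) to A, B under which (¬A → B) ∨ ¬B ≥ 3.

A = 0, B = 0 ↦ 3  ≥
A = 0, B = 1 ↦ 1  <
A = 0, B = 2 ↦ 2  <
A = 0, B = 3 ↦ 3  ≥
A = 1, B = 0 ↦ 3  ≥
A = 1, B = 1 ↦ 3  ≥
A = 1, B = 2 ↦ 3  ≥
A = 1, B = 3 ↦ 3  ≥
A = 2, B = 0 ↦ 3  ≥
A = 2, B = 1 ↦ 3  ≥
A = 2, B = 2 ↦ 3  ≥
A = 2, B = 3 ↦ 3  ≥
A = 3, B = 0 ↦ 3  ≥
A = 3, B = 1 ↦ 3  ≥
A = 3, B = 2 ↦ 3  ≥
A = 3, B = 3 ↦ 3  ≥
So 14 of the 16 assignments meet the threshold.

14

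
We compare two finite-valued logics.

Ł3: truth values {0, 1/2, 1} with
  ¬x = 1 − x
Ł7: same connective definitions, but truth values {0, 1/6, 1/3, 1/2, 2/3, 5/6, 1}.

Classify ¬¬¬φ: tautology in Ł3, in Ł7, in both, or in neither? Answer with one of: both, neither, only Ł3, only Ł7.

In Ł3: at φ = 1/2 the value is 1/2 — not a tautology.
In Ł7: at φ = 1/6 the value is 5/6 — not a tautology.

neither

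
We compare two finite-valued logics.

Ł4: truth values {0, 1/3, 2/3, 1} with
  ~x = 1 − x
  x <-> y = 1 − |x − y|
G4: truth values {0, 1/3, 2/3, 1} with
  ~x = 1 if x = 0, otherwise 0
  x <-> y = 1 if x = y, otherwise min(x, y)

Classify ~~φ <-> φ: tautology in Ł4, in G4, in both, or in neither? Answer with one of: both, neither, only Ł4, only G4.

In Ł4: every assignment gives 1 — tautology.
In G4: at φ = 1/3 the value is 1/3 — not a tautology.

only Ł4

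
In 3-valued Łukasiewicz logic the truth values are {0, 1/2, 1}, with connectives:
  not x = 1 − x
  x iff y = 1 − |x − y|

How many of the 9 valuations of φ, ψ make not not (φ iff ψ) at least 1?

φ = 0, ψ = 0 ↦ 1  ≥
φ = 0, ψ = 1/2 ↦ 1/2  <
φ = 0, ψ = 1 ↦ 0  <
φ = 1/2, ψ = 0 ↦ 1/2  <
φ = 1/2, ψ = 1/2 ↦ 1  ≥
φ = 1/2, ψ = 1 ↦ 1/2  <
φ = 1, ψ = 0 ↦ 0  <
φ = 1, ψ = 1/2 ↦ 1/2  <
φ = 1, ψ = 1 ↦ 1  ≥
So 3 of the 9 assignments meet the threshold.

3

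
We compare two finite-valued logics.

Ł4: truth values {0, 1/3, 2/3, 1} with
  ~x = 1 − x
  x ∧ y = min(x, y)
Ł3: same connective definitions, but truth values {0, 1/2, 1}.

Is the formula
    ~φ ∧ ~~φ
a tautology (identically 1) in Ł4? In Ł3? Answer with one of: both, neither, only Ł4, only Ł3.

neither

In Ł4: at φ = 0 the value is 0 — not a tautology.
In Ł3: at φ = 0 the value is 0 — not a tautology.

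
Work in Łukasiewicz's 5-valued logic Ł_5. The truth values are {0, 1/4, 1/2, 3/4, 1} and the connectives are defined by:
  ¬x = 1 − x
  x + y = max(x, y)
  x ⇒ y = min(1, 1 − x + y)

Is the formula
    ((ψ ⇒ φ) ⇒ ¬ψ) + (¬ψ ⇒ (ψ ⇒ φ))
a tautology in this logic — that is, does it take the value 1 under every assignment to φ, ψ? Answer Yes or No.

At φ = 3/4, ψ = 1, for instance:
ψ ⇒ φ = 1 ⇒ 3/4 = 3/4
¬ψ = ¬1 = 0
(ψ ⇒ φ) ⇒ ¬ψ = 3/4 ⇒ 0 = 1/4
¬ψ ⇒ (ψ ⇒ φ) = 0 ⇒ 3/4 = 1
((ψ ⇒ φ) ⇒ ¬ψ) + (¬ψ ⇒ (ψ ⇒ φ)) = 1/4 + 1 = 1
and checking the remaining 24 assignments likewise gives ≥ 1 in every case.

Yes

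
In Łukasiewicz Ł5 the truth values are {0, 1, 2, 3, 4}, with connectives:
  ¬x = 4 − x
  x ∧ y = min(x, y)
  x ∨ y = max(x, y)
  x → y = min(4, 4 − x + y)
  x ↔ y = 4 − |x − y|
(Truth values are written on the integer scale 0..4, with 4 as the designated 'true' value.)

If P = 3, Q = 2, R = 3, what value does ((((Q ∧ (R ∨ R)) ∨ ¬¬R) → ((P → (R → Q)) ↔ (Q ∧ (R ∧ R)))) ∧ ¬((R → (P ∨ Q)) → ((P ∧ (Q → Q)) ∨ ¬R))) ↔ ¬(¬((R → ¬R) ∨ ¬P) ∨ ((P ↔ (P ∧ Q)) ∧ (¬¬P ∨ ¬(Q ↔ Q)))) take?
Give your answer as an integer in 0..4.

4

R ∨ R = 3 ∨ 3 = 3
Q ∧ (R ∨ R) = 2 ∧ 3 = 2
¬R = ¬3 = 1
¬¬R = ¬1 = 3
(Q ∧ (R ∨ R)) ∨ ¬¬R = 2 ∨ 3 = 3
R → Q = 3 → 2 = 3
P → (R → Q) = 3 → 3 = 4
R ∧ R = 3 ∧ 3 = 3
Q ∧ (R ∧ R) = 2 ∧ 3 = 2
(P → (R → Q)) ↔ (Q ∧ (R ∧ R)) = 4 ↔ 2 = 2
((Q ∧ (R ∨ R)) ∨ ¬¬R) → ((P → (R → Q)) ↔ (Q ∧ (R ∧ R))) = 3 → 2 = 3
P ∨ Q = 3 ∨ 2 = 3
R → (P ∨ Q) = 3 → 3 = 4
Q → Q = 2 → 2 = 4
P ∧ (Q → Q) = 3 ∧ 4 = 3
¬R = ¬3 = 1
(P ∧ (Q → Q)) ∨ ¬R = 3 ∨ 1 = 3
(R → (P ∨ Q)) → ((P ∧ (Q → Q)) ∨ ¬R) = 4 → 3 = 3
¬((R → (P ∨ Q)) → ((P ∧ (Q → Q)) ∨ ¬R)) = ¬3 = 1
(((Q ∧ (R ∨ R)) ∨ ¬¬R) → ((P → (R → Q)) ↔ (Q ∧ (R ∧ R)))) ∧ ¬((R → (P ∨ Q)) → ((P ∧ (Q → Q)) ∨ ¬R)) = 3 ∧ 1 = 1
¬R = ¬3 = 1
R → ¬R = 3 → 1 = 2
¬P = ¬3 = 1
(R → ¬R) ∨ ¬P = 2 ∨ 1 = 2
¬((R → ¬R) ∨ ¬P) = ¬2 = 2
P ∧ Q = 3 ∧ 2 = 2
P ↔ (P ∧ Q) = 3 ↔ 2 = 3
¬P = ¬3 = 1
¬¬P = ¬1 = 3
Q ↔ Q = 2 ↔ 2 = 4
¬(Q ↔ Q) = ¬4 = 0
¬¬P ∨ ¬(Q ↔ Q) = 3 ∨ 0 = 3
(P ↔ (P ∧ Q)) ∧ (¬¬P ∨ ¬(Q ↔ Q)) = 3 ∧ 3 = 3
¬((R → ¬R) ∨ ¬P) ∨ ((P ↔ (P ∧ Q)) ∧ (¬¬P ∨ ¬(Q ↔ Q))) = 2 ∨ 3 = 3
¬(¬((R → ¬R) ∨ ¬P) ∨ ((P ↔ (P ∧ Q)) ∧ (¬¬P ∨ ¬(Q ↔ Q)))) = ¬3 = 1
((((Q ∧ (R ∨ R)) ∨ ¬¬R) → ((P → (R → Q)) ↔ (Q ∧ (R ∧ R)))) ∧ ¬((R → (P ∨ Q)) → ((P ∧ (Q → Q)) ∨ ¬R))) ↔ ¬(¬((R → ¬R) ∨ ¬P) ∨ ((P ↔ (P ∧ Q)) ∧ (¬¬P ∨ ¬(Q ↔ Q)))) = 1 ↔ 1 = 4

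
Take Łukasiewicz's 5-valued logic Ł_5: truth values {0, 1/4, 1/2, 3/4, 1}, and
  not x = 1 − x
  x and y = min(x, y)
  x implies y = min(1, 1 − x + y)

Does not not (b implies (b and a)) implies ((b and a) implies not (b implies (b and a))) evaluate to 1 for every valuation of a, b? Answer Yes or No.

Counterexample: take a = 1/4, b = 1/4.
b and a = 1/4 and 1/4 = 1/4
b implies (b and a) = 1/4 implies 1/4 = 1
not (b implies (b and a)) = not 1 = 0
not not (b implies (b and a)) = not 0 = 1
b and a = 1/4 and 1/4 = 1/4
b and a = 1/4 and 1/4 = 1/4
b implies (b and a) = 1/4 implies 1/4 = 1
not (b implies (b and a)) = not 1 = 0
(b and a) implies not (b implies (b and a)) = 1/4 implies 0 = 3/4
not not (b implies (b and a)) implies ((b and a) implies not (b implies (b and a))) = 1 implies 3/4 = 3/4
This gives 3/4 ≠ 1.

No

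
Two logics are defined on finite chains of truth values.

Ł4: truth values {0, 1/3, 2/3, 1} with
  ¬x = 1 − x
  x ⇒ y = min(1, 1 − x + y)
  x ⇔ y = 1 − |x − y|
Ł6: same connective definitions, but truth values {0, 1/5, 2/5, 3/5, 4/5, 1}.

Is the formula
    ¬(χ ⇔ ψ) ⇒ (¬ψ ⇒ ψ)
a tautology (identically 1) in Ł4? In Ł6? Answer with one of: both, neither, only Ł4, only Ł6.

In Ł4: at ψ = 0, χ = 1/3 the value is 2/3 — not a tautology.
In Ł6: at ψ = 0, χ = 1/5 the value is 4/5 — not a tautology.

neither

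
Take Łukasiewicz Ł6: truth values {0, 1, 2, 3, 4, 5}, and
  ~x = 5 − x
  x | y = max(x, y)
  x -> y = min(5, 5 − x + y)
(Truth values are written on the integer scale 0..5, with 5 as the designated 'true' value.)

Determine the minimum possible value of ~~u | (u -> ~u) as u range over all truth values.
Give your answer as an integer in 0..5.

Take u = 3:
~u = ~3 = 2
~~u = ~2 = 3
~u = ~3 = 2
u -> ~u = 3 -> 2 = 4
~~u | (u -> ~u) = 3 | 4 = 4
No assignment yields a value below 4, so this is the minimum.

4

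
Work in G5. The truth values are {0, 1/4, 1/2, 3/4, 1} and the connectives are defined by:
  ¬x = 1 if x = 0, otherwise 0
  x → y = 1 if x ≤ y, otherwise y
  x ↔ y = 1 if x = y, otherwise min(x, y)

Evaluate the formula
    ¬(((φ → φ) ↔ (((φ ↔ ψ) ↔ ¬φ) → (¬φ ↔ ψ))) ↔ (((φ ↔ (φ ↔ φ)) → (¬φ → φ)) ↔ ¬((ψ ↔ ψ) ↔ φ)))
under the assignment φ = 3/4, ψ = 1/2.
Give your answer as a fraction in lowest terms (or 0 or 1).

φ → φ = 3/4 → 3/4 = 1
φ ↔ ψ = 3/4 ↔ 1/2 = 1/2
¬φ = ¬3/4 = 0
(φ ↔ ψ) ↔ ¬φ = 1/2 ↔ 0 = 0
¬φ = ¬3/4 = 0
¬φ ↔ ψ = 0 ↔ 1/2 = 0
((φ ↔ ψ) ↔ ¬φ) → (¬φ ↔ ψ) = 0 → 0 = 1
(φ → φ) ↔ (((φ ↔ ψ) ↔ ¬φ) → (¬φ ↔ ψ)) = 1 ↔ 1 = 1
φ ↔ φ = 3/4 ↔ 3/4 = 1
φ ↔ (φ ↔ φ) = 3/4 ↔ 1 = 3/4
¬φ = ¬3/4 = 0
¬φ → φ = 0 → 3/4 = 1
(φ ↔ (φ ↔ φ)) → (¬φ → φ) = 3/4 → 1 = 1
ψ ↔ ψ = 1/2 ↔ 1/2 = 1
(ψ ↔ ψ) ↔ φ = 1 ↔ 3/4 = 3/4
¬((ψ ↔ ψ) ↔ φ) = ¬3/4 = 0
((φ ↔ (φ ↔ φ)) → (¬φ → φ)) ↔ ¬((ψ ↔ ψ) ↔ φ) = 1 ↔ 0 = 0
((φ → φ) ↔ (((φ ↔ ψ) ↔ ¬φ) → (¬φ ↔ ψ))) ↔ (((φ ↔ (φ ↔ φ)) → (¬φ → φ)) ↔ ¬((ψ ↔ ψ) ↔ φ)) = 1 ↔ 0 = 0
¬(((φ → φ) ↔ (((φ ↔ ψ) ↔ ¬φ) → (¬φ ↔ ψ))) ↔ (((φ ↔ (φ ↔ φ)) → (¬φ → φ)) ↔ ¬((ψ ↔ ψ) ↔ φ))) = ¬0 = 1

1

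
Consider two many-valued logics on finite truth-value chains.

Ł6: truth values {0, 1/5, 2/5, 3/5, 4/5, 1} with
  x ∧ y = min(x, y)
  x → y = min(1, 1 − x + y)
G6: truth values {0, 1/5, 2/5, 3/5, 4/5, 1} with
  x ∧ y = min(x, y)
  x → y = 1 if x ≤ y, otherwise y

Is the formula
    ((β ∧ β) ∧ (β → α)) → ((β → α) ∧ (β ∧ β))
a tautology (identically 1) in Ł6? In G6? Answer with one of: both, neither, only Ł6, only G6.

In Ł6: every assignment gives 1 — tautology.
In G6: every assignment gives 1 — tautology.

both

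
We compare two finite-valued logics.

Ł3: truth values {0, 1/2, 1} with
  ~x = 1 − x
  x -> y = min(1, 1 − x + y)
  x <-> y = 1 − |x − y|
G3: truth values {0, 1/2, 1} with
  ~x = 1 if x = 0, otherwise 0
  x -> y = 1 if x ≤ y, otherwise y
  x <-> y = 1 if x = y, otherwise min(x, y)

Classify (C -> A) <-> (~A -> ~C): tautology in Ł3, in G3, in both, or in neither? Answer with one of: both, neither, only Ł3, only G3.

In Ł3: every assignment gives 1 — tautology.
In G3: at A = 1/2, C = 1 the value is 1/2 — not a tautology.

only Ł3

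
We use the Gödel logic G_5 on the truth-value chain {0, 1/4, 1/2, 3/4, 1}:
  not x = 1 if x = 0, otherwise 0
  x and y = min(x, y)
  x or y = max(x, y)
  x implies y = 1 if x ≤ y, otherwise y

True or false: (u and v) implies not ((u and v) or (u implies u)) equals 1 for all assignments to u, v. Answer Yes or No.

Counterexample: take u = 1/4, v = 1/4.
u and v = 1/4 and 1/4 = 1/4
u implies u = 1/4 implies 1/4 = 1
(u and v) or (u implies u) = 1/4 or 1 = 1
not ((u and v) or (u implies u)) = not 1 = 0
(u and v) implies not ((u and v) or (u implies u)) = 1/4 implies 0 = 0
This gives 0 ≠ 1.

No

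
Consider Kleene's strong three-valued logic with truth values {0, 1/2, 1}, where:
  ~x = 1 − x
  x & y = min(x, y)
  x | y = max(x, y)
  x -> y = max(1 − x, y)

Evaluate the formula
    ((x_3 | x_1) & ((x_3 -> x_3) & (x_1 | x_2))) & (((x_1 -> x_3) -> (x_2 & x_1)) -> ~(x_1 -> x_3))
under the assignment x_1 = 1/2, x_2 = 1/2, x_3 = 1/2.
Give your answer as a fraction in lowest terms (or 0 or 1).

1/2

x_3 | x_1 = 1/2 | 1/2 = 1/2
x_3 -> x_3 = 1/2 -> 1/2 = 1/2
x_1 | x_2 = 1/2 | 1/2 = 1/2
(x_3 -> x_3) & (x_1 | x_2) = 1/2 & 1/2 = 1/2
(x_3 | x_1) & ((x_3 -> x_3) & (x_1 | x_2)) = 1/2 & 1/2 = 1/2
x_1 -> x_3 = 1/2 -> 1/2 = 1/2
x_2 & x_1 = 1/2 & 1/2 = 1/2
(x_1 -> x_3) -> (x_2 & x_1) = 1/2 -> 1/2 = 1/2
x_1 -> x_3 = 1/2 -> 1/2 = 1/2
~(x_1 -> x_3) = ~1/2 = 1/2
((x_1 -> x_3) -> (x_2 & x_1)) -> ~(x_1 -> x_3) = 1/2 -> 1/2 = 1/2
((x_3 | x_1) & ((x_3 -> x_3) & (x_1 | x_2))) & (((x_1 -> x_3) -> (x_2 & x_1)) -> ~(x_1 -> x_3)) = 1/2 & 1/2 = 1/2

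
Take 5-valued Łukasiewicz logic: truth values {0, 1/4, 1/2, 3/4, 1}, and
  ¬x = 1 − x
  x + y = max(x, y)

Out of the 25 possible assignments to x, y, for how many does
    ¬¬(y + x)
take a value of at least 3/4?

16

value 1: 9 assignments (counts)
value 3/4: 7 assignments (counts)
value 1/2: 5 assignments
value 1/4: 3 assignments
value 0: 1 assignment
So 16 of the 25 assignments meet the threshold.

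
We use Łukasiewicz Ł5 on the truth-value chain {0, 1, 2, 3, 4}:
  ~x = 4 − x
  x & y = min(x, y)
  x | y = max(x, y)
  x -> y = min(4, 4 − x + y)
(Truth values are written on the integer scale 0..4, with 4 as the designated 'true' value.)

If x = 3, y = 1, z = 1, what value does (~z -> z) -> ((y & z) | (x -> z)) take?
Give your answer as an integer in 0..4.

4

~z = ~1 = 3
~z -> z = 3 -> 1 = 2
y & z = 1 & 1 = 1
x -> z = 3 -> 1 = 2
(y & z) | (x -> z) = 1 | 2 = 2
(~z -> z) -> ((y & z) | (x -> z)) = 2 -> 2 = 4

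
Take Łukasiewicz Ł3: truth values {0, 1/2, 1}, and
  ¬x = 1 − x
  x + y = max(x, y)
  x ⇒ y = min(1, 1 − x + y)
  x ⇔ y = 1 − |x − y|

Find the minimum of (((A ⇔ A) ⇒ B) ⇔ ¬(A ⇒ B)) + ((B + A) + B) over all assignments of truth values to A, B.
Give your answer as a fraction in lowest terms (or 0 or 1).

1/2

Take A = 0, B = 1/2:
A ⇔ A = 0 ⇔ 0 = 1
(A ⇔ A) ⇒ B = 1 ⇒ 1/2 = 1/2
A ⇒ B = 0 ⇒ 1/2 = 1
¬(A ⇒ B) = ¬1 = 0
((A ⇔ A) ⇒ B) ⇔ ¬(A ⇒ B) = 1/2 ⇔ 0 = 1/2
B + A = 1/2 + 0 = 1/2
(B + A) + B = 1/2 + 1/2 = 1/2
(((A ⇔ A) ⇒ B) ⇔ ¬(A ⇒ B)) + ((B + A) + B) = 1/2 + 1/2 = 1/2
No assignment yields a value below 1/2, so this is the minimum.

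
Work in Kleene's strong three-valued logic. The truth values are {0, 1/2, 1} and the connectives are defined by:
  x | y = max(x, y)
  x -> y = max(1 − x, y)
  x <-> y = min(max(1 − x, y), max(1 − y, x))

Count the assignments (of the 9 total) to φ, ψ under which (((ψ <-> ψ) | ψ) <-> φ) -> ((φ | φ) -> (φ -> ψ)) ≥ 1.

φ = 0, ψ = 0 ↦ 1  ≥
φ = 0, ψ = 1/2 ↦ 1  ≥
φ = 0, ψ = 1 ↦ 1  ≥
φ = 1/2, ψ = 0 ↦ 1/2  <
φ = 1/2, ψ = 1/2 ↦ 1/2  <
φ = 1/2, ψ = 1 ↦ 1  ≥
φ = 1, ψ = 0 ↦ 0  <
φ = 1, ψ = 1/2 ↦ 1/2  <
φ = 1, ψ = 1 ↦ 1  ≥
So 5 of the 9 assignments meet the threshold.

5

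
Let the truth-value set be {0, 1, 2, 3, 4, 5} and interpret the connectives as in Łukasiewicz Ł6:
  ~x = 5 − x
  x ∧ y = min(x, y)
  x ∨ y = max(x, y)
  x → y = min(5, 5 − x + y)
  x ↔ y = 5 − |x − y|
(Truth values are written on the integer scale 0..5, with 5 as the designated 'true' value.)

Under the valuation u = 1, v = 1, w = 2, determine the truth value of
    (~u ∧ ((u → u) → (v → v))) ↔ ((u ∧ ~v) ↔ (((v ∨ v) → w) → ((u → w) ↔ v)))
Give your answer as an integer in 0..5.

~u = ~1 = 4
u → u = 1 → 1 = 5
v → v = 1 → 1 = 5
(u → u) → (v → v) = 5 → 5 = 5
~u ∧ ((u → u) → (v → v)) = 4 ∧ 5 = 4
~v = ~1 = 4
u ∧ ~v = 1 ∧ 4 = 1
v ∨ v = 1 ∨ 1 = 1
(v ∨ v) → w = 1 → 2 = 5
u → w = 1 → 2 = 5
(u → w) ↔ v = 5 ↔ 1 = 1
((v ∨ v) → w) → ((u → w) ↔ v) = 5 → 1 = 1
(u ∧ ~v) ↔ (((v ∨ v) → w) → ((u → w) ↔ v)) = 1 ↔ 1 = 5
(~u ∧ ((u → u) → (v → v))) ↔ ((u ∧ ~v) ↔ (((v ∨ v) → w) → ((u → w) ↔ v))) = 4 ↔ 5 = 4

4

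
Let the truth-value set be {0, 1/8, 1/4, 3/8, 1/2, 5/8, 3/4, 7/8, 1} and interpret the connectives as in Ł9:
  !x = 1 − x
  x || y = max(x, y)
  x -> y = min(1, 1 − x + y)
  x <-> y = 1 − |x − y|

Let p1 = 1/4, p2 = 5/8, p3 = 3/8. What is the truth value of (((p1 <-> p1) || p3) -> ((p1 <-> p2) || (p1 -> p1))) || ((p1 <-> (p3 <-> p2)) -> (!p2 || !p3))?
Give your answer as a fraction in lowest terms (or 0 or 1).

1

p1 <-> p1 = 1/4 <-> 1/4 = 1
(p1 <-> p1) || p3 = 1 || 3/8 = 1
p1 <-> p2 = 1/4 <-> 5/8 = 5/8
p1 -> p1 = 1/4 -> 1/4 = 1
(p1 <-> p2) || (p1 -> p1) = 5/8 || 1 = 1
((p1 <-> p1) || p3) -> ((p1 <-> p2) || (p1 -> p1)) = 1 -> 1 = 1
p3 <-> p2 = 3/8 <-> 5/8 = 3/4
p1 <-> (p3 <-> p2) = 1/4 <-> 3/4 = 1/2
!p2 = !5/8 = 3/8
!p3 = !3/8 = 5/8
!p2 || !p3 = 3/8 || 5/8 = 5/8
(p1 <-> (p3 <-> p2)) -> (!p2 || !p3) = 1/2 -> 5/8 = 1
(((p1 <-> p1) || p3) -> ((p1 <-> p2) || (p1 -> p1))) || ((p1 <-> (p3 <-> p2)) -> (!p2 || !p3)) = 1 || 1 = 1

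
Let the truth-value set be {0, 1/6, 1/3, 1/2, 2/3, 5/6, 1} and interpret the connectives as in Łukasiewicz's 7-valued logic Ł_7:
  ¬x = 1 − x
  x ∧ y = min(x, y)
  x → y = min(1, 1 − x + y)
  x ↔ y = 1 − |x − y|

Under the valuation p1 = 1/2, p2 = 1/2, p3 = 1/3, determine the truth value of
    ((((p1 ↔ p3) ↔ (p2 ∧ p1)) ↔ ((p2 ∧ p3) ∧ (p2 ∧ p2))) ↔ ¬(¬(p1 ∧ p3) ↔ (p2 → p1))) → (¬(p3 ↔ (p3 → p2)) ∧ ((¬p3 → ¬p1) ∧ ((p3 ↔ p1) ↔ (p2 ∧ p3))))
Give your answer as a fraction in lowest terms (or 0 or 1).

5/6

p1 ↔ p3 = 1/2 ↔ 1/3 = 5/6
p2 ∧ p1 = 1/2 ∧ 1/2 = 1/2
(p1 ↔ p3) ↔ (p2 ∧ p1) = 5/6 ↔ 1/2 = 2/3
p2 ∧ p3 = 1/2 ∧ 1/3 = 1/3
p2 ∧ p2 = 1/2 ∧ 1/2 = 1/2
(p2 ∧ p3) ∧ (p2 ∧ p2) = 1/3 ∧ 1/2 = 1/3
((p1 ↔ p3) ↔ (p2 ∧ p1)) ↔ ((p2 ∧ p3) ∧ (p2 ∧ p2)) = 2/3 ↔ 1/3 = 2/3
p1 ∧ p3 = 1/2 ∧ 1/3 = 1/3
¬(p1 ∧ p3) = ¬1/3 = 2/3
p2 → p1 = 1/2 → 1/2 = 1
¬(p1 ∧ p3) ↔ (p2 → p1) = 2/3 ↔ 1 = 2/3
¬(¬(p1 ∧ p3) ↔ (p2 → p1)) = ¬2/3 = 1/3
(((p1 ↔ p3) ↔ (p2 ∧ p1)) ↔ ((p2 ∧ p3) ∧ (p2 ∧ p2))) ↔ ¬(¬(p1 ∧ p3) ↔ (p2 → p1)) = 2/3 ↔ 1/3 = 2/3
p3 → p2 = 1/3 → 1/2 = 1
p3 ↔ (p3 → p2) = 1/3 ↔ 1 = 1/3
¬(p3 ↔ (p3 → p2)) = ¬1/3 = 2/3
¬p3 = ¬1/3 = 2/3
¬p1 = ¬1/2 = 1/2
¬p3 → ¬p1 = 2/3 → 1/2 = 5/6
p3 ↔ p1 = 1/3 ↔ 1/2 = 5/6
p2 ∧ p3 = 1/2 ∧ 1/3 = 1/3
(p3 ↔ p1) ↔ (p2 ∧ p3) = 5/6 ↔ 1/3 = 1/2
(¬p3 → ¬p1) ∧ ((p3 ↔ p1) ↔ (p2 ∧ p3)) = 5/6 ∧ 1/2 = 1/2
¬(p3 ↔ (p3 → p2)) ∧ ((¬p3 → ¬p1) ∧ ((p3 ↔ p1) ↔ (p2 ∧ p3))) = 2/3 ∧ 1/2 = 1/2
((((p1 ↔ p3) ↔ (p2 ∧ p1)) ↔ ((p2 ∧ p3) ∧ (p2 ∧ p2))) ↔ ¬(¬(p1 ∧ p3) ↔ (p2 → p1))) → (¬(p3 ↔ (p3 → p2)) ∧ ((¬p3 → ¬p1) ∧ ((p3 ↔ p1) ↔ (p2 ∧ p3)))) = 2/3 → 1/2 = 5/6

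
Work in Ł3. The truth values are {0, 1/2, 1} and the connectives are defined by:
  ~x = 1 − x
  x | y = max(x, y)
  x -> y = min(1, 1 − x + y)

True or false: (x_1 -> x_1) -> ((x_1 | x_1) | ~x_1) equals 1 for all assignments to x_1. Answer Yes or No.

No

Counterexample: take x_1 = 1/2.
x_1 -> x_1 = 1/2 -> 1/2 = 1
x_1 | x_1 = 1/2 | 1/2 = 1/2
~x_1 = ~1/2 = 1/2
(x_1 | x_1) | ~x_1 = 1/2 | 1/2 = 1/2
(x_1 -> x_1) -> ((x_1 | x_1) | ~x_1) = 1 -> 1/2 = 1/2
This gives 1/2 ≠ 1.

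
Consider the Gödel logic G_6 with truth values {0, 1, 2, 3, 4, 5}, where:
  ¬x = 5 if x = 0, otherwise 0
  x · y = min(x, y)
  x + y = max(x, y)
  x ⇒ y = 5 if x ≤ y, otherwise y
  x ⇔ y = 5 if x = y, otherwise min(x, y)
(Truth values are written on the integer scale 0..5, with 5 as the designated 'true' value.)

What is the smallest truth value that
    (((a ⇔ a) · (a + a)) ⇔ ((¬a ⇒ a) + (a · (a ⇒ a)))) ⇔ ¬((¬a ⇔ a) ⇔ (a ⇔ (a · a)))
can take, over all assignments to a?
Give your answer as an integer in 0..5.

Take a = 1:
a ⇔ a = 1 ⇔ 1 = 5
a + a = 1 + 1 = 1
(a ⇔ a) · (a + a) = 5 · 1 = 1
¬a = ¬1 = 0
¬a ⇒ a = 0 ⇒ 1 = 5
a ⇒ a = 1 ⇒ 1 = 5
a · (a ⇒ a) = 1 · 5 = 1
(¬a ⇒ a) + (a · (a ⇒ a)) = 5 + 1 = 5
((a ⇔ a) · (a + a)) ⇔ ((¬a ⇒ a) + (a · (a ⇒ a))) = 1 ⇔ 5 = 1
¬a = ¬1 = 0
¬a ⇔ a = 0 ⇔ 1 = 0
a · a = 1 · 1 = 1
a ⇔ (a · a) = 1 ⇔ 1 = 5
(¬a ⇔ a) ⇔ (a ⇔ (a · a)) = 0 ⇔ 5 = 0
¬((¬a ⇔ a) ⇔ (a ⇔ (a · a))) = ¬0 = 5
(((a ⇔ a) · (a + a)) ⇔ ((¬a ⇒ a) + (a · (a ⇒ a)))) ⇔ ¬((¬a ⇔ a) ⇔ (a ⇔ (a · a))) = 1 ⇔ 5 = 1
No assignment yields a value below 1, so this is the minimum.

1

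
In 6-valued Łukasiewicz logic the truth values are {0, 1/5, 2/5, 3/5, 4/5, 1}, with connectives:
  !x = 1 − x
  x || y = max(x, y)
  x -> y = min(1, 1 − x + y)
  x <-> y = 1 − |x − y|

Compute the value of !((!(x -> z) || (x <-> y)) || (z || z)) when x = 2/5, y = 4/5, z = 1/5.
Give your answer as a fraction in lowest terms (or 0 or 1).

x -> z = 2/5 -> 1/5 = 4/5
!(x -> z) = !4/5 = 1/5
x <-> y = 2/5 <-> 4/5 = 3/5
!(x -> z) || (x <-> y) = 1/5 || 3/5 = 3/5
z || z = 1/5 || 1/5 = 1/5
(!(x -> z) || (x <-> y)) || (z || z) = 3/5 || 1/5 = 3/5
!((!(x -> z) || (x <-> y)) || (z || z)) = !3/5 = 2/5

2/5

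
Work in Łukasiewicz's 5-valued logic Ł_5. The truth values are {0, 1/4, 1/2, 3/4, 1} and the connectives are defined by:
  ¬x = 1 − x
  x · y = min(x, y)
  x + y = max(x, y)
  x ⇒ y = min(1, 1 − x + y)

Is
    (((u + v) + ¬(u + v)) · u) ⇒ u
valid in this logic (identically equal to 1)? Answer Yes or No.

Yes

At u = 1/4, v = 1, for instance:
u + v = 1/4 + 1 = 1
u + v = 1/4 + 1 = 1
¬(u + v) = ¬1 = 0
(u + v) + ¬(u + v) = 1 + 0 = 1
((u + v) + ¬(u + v)) · u = 1 · 1/4 = 1/4
(((u + v) + ¬(u + v)) · u) ⇒ u = 1/4 ⇒ 1/4 = 1
and checking the remaining 24 assignments likewise gives ≥ 1 in every case.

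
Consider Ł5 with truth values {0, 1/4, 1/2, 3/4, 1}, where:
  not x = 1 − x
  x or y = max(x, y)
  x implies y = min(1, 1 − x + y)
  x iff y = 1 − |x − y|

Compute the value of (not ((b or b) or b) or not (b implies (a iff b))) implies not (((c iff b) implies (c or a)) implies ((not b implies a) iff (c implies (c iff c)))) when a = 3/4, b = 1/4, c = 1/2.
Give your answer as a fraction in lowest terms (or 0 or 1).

b or b = 1/4 or 1/4 = 1/4
(b or b) or b = 1/4 or 1/4 = 1/4
not ((b or b) or b) = not 1/4 = 3/4
a iff b = 3/4 iff 1/4 = 1/2
b implies (a iff b) = 1/4 implies 1/2 = 1
not (b implies (a iff b)) = not 1 = 0
not ((b or b) or b) or not (b implies (a iff b)) = 3/4 or 0 = 3/4
c iff b = 1/2 iff 1/4 = 3/4
c or a = 1/2 or 3/4 = 3/4
(c iff b) implies (c or a) = 3/4 implies 3/4 = 1
not b = not 1/4 = 3/4
not b implies a = 3/4 implies 3/4 = 1
c iff c = 1/2 iff 1/2 = 1
c implies (c iff c) = 1/2 implies 1 = 1
(not b implies a) iff (c implies (c iff c)) = 1 iff 1 = 1
((c iff b) implies (c or a)) implies ((not b implies a) iff (c implies (c iff c))) = 1 implies 1 = 1
not (((c iff b) implies (c or a)) implies ((not b implies a) iff (c implies (c iff c)))) = not 1 = 0
(not ((b or b) or b) or not (b implies (a iff b))) implies not (((c iff b) implies (c or a)) implies ((not b implies a) iff (c implies (c iff c)))) = 3/4 implies 0 = 1/4

1/4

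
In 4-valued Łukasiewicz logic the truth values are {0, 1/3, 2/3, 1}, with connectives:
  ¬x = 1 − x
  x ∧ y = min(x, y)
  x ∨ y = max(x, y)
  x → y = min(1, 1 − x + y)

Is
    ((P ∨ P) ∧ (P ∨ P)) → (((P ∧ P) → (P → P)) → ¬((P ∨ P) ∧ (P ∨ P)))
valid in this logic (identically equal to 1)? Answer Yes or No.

Counterexample: take P = 2/3.
P ∨ P = 2/3 ∨ 2/3 = 2/3
P ∨ P = 2/3 ∨ 2/3 = 2/3
(P ∨ P) ∧ (P ∨ P) = 2/3 ∧ 2/3 = 2/3
P ∧ P = 2/3 ∧ 2/3 = 2/3
P → P = 2/3 → 2/3 = 1
(P ∧ P) → (P → P) = 2/3 → 1 = 1
P ∨ P = 2/3 ∨ 2/3 = 2/3
P ∨ P = 2/3 ∨ 2/3 = 2/3
(P ∨ P) ∧ (P ∨ P) = 2/3 ∧ 2/3 = 2/3
¬((P ∨ P) ∧ (P ∨ P)) = ¬2/3 = 1/3
((P ∧ P) → (P → P)) → ¬((P ∨ P) ∧ (P ∨ P)) = 1 → 1/3 = 1/3
((P ∨ P) ∧ (P ∨ P)) → (((P ∧ P) → (P → P)) → ¬((P ∨ P) ∧ (P ∨ P))) = 2/3 → 1/3 = 2/3
This gives 2/3 ≠ 1.

No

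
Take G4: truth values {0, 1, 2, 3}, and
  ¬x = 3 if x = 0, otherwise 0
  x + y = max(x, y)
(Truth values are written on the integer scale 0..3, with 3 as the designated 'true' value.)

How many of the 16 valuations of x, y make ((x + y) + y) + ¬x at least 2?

x = 0, y = 0 ↦ 3  ≥
x = 0, y = 1 ↦ 3  ≥
x = 0, y = 2 ↦ 3  ≥
x = 0, y = 3 ↦ 3  ≥
x = 1, y = 0 ↦ 1  <
x = 1, y = 1 ↦ 1  <
x = 1, y = 2 ↦ 2  ≥
x = 1, y = 3 ↦ 3  ≥
x = 2, y = 0 ↦ 2  ≥
x = 2, y = 1 ↦ 2  ≥
x = 2, y = 2 ↦ 2  ≥
x = 2, y = 3 ↦ 3  ≥
x = 3, y = 0 ↦ 3  ≥
x = 3, y = 1 ↦ 3  ≥
x = 3, y = 2 ↦ 3  ≥
x = 3, y = 3 ↦ 3  ≥
So 14 of the 16 assignments meet the threshold.

14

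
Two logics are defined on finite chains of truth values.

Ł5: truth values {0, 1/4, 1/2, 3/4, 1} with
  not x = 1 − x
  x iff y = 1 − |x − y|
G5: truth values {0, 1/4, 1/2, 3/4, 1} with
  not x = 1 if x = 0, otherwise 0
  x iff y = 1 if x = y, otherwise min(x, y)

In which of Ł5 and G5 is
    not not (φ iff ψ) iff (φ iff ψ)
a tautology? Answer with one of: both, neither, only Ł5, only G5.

In Ł5: every assignment gives 1 — tautology.
In G5: at φ = 1/4, ψ = 1/2 the value is 1/4 — not a tautology.

only Ł5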